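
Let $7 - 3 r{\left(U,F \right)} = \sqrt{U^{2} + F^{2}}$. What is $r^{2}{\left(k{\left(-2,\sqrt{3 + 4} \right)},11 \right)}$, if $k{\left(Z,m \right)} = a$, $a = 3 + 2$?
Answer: $\frac{\left(7 - \sqrt{146}\right)^{2}}{9} \approx 2.8708$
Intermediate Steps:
$a = 5$
$k{\left(Z,m \right)} = 5$
$r{\left(U,F \right)} = \frac{7}{3} - \frac{\sqrt{F^{2} + U^{2}}}{3}$ ($r{\left(U,F \right)} = \frac{7}{3} - \frac{\sqrt{U^{2} + F^{2}}}{3} = \frac{7}{3} - \frac{\sqrt{F^{2} + U^{2}}}{3}$)
$r^{2}{\left(k{\left(-2,\sqrt{3 + 4} \right)},11 \right)} = \left(\frac{7}{3} - \frac{\sqrt{11^{2} + 5^{2}}}{3}\right)^{2} = \left(\frac{7}{3} - \frac{\sqrt{121 + 25}}{3}\right)^{2} = \left(\frac{7}{3} - \frac{\sqrt{146}}{3}\right)^{2}$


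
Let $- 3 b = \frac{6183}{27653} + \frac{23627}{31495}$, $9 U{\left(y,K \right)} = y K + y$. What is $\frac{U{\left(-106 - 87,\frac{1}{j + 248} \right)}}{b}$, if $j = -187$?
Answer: $\frac{5210781579005}{77600327964} \approx 67.149$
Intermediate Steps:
$U{\left(y,K \right)} = \frac{y}{9} + \frac{K y}{9}$ ($U{\left(y,K \right)} = \frac{y K + y}{9} = \frac{K y + y}{9} = \frac{y + K y}{9} = \frac{y}{9} + \frac{K y}{9}$)
$b = - \frac{848091016}{2612793705}$ ($b = - \frac{\frac{6183}{27653} + \frac{23627}{31495}}{3} = \left(- \frac{1}{3}\right) \frac{848091016}{870931235} = - \frac{848091016}{2612793705} \approx -0.32459$)
$\frac{U{\left(-106 - 87,\frac{1}{j + 248} \right)}}{b} = \frac{\frac{1}{9} \left(-106 - 87\right) \left(1 + \frac{1}{-187 + 248}\right)}{- \frac{848091016}{2612793705}} = \frac{1}{9} \left(-193\right) \left(1 + \frac{1}{61}\right) \left(- \frac{2612793705}{848091016}\right) = \frac{1}{9} \left(-193\right) \frac{62}{61} \left(- \frac{2612793705}{848091016}\right) = \left(- \frac{11966}{549}\right) \left(- \frac{2612793705}{848091016}\right) = \frac{5210781579005}{77600327964}$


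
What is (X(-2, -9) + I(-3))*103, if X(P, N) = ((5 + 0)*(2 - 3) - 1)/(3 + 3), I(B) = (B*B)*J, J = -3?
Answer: -2884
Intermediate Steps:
I(B) = -3*B² (I(B) = (B*B)*(-3) = B²*(-3) = -3*B²)
X(P, N) = -1 (X(P, N) = (5*(-1) - 1)/6 = (-5 - 1)*(⅙) = -6*⅙ = -1)
(X(-2, -9) + I(-3))*103 = (-1 - 3*(-3)²)*103 = (-1 - 3*9)*103 = (-1 - 27)*103 = -28*103 = -2884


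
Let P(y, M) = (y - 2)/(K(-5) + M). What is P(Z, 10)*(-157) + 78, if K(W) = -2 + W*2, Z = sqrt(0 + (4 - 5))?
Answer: -79 + 157*I/2 ≈ -79.0 + 78.5*I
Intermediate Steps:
Z = I (Z = sqrt(0 - 1) = sqrt(-1) = I ≈ 1.0*I)
K(W) = -2 + 2*W
P(y, M) = (-2 + y)/(-12 + M) (P(y, M) = (y - 2)/((-2 + 2*(-5)) + M) = (-2 + y)/((-2 - 10) + M) = (-2 + y)/(-12 + M))
P(Z, 10)*(-157) + 78 = ((-2 + I)/(-12 + 10))*(-157) + 78 = ((-2 + I)/(-2))*(-157) + 78 = -(-2 + I)/2*(-157) + 78 = (1 - I/2)*(-157) + 78 = (-157 + 157*I/2) + 78 = -79 + 157*I/2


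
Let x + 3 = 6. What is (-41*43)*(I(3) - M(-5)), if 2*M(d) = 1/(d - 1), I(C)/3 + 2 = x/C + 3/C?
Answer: -1763/12 ≈ -146.92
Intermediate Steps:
x = 3 (x = -3 + 6 = 3)
I(C) = -6 + 18/C (I(C) = -6 + 3*(3/C + 3/C) = -6 + 3*(6/C) = -6 + 18/C)
M(d) = 1/(2*(-1 + d)) (M(d) = 1/(2*(d - 1)) = 1/(2*(-1 + d)))
(-41*43)*(I(3) - M(-5)) = (-41*43)*((-6 + 18/3) - 1/(2*(-1 - 5))) = -1763*((-6 + 18*(1/3)) - 1/(2*(-6))) = -1763*((-6 + 6) - (-1)/(2*6)) = -1763*(0 - 1*(-1/12)) = -1763*(0 + 1/12) = -1763*1/12 = -1763/12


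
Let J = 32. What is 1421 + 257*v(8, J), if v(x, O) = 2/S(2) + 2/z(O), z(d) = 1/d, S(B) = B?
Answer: 18126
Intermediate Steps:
z(d) = 1/d
v(x, O) = 1 + 2*O (v(x, O) = 2/2 + 2/(1/O) = 2*(½) + 2*O = 1 + 2*O)
1421 + 257*v(8, J) = 1421 + 257*(1 + 2*32) = 1421 + 257*(1 + 64) = 1421 + 257*65 = 1421 + 16705 = 18126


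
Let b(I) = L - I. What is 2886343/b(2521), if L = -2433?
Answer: -2886343/4954 ≈ -582.63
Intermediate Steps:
b(I) = -2433 - I
2886343/b(2521) = 2886343/(-2433 - 1*2521) = 2886343/(-2433 - 2521) = 2886343/(-4954) = 2886343*(-1/4954) = -2886343/4954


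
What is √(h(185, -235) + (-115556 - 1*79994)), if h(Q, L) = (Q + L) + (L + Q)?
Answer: 5*I*√7826 ≈ 442.32*I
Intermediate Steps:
h(Q, L) = 2*L + 2*Q (h(Q, L) = (L + Q) + (L + Q) = 2*L + 2*Q)
√(h(185, -235) + (-115556 - 1*79994)) = √((2*(-235) + 2*185) + (-115556 - 1*79994)) = √((-470 + 370) + (-115556 - 79994)) = √(-100 - 195550) = √(-195650) = 5*I*√7826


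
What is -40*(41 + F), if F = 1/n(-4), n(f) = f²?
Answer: -3285/2 ≈ -1642.5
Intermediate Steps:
F = 1/16 (F = 1/((-4)²) = 1/16 ≈ 0.062500)
-40*(41 + F) = -40*(41 + 1/16) = -40*657/16 = -3285/2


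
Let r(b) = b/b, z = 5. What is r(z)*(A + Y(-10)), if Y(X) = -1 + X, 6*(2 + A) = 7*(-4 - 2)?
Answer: -20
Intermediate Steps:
r(b) = 1
A = -9 (A = -2 + (7*(-4 - 2))/6 = -2 + (7*(-6))/6 = -2 + (⅙)*(-42) = -2 - 7 = -9)
r(z)*(A + Y(-10)) = 1*(-9 + (-1 - 10)) = 1*(-9 - 11) = 1*(-20) = -20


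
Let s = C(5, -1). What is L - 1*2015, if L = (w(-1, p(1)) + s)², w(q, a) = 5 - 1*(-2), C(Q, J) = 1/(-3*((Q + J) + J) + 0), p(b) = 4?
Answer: -159371/81 ≈ -1967.5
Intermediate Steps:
C(Q, J) = 1/(-6*J - 3*Q) (C(Q, J) = 1/(-3*((J + Q) + J) + 0) = 1/(-3*(Q + 2*J) + 0) = 1/((-6*J - 3*Q) + 0) = 1/(-6*J - 3*Q))
w(q, a) = 7 (w(q, a) = 5 + 2 = 7)
s = -⅑ (s = -1/(3*5 + 6*(-1)) = -1/(15 - 6) = -1/9 = -1*⅑ = -⅑ ≈ -0.11111)
L = 3844/81 (L = (7 - ⅑)² = (62/9)² = 3844/81 ≈ 47.457)
L - 1*2015 = 3844/81 - 1*2015 = 3844/81 - 2015 = -159371/81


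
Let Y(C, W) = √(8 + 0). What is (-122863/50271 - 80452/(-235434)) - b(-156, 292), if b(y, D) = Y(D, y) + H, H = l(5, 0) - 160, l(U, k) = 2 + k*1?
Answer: 23655483179/151737213 - 2*√2 ≈ 153.07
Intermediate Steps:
Y(C, W) = 2*√2 (Y(C, W) = √8 = 2*√2)
l(U, k) = 2 + k
H = -158 (H = (2 + 0) - 160 = 2 - 160 = -158)
b(y, D) = -158 + 2*√2 (b(y, D) = 2*√2 - 158 = -158 + 2*√2)
(-122863/50271 - 80452/(-235434)) - b(-156, 292) = (-122863/50271 - 80452/(-235434)) - (-158 + 2*√2) = (-122863*1/50271 - 80452*(-1/235434)) + (158 - 2*√2) = (-9451/3867 + 40226/117717) + (158 - 2*√2) = -318996475/151737213 + (158 - 2*√2) = 23655483179/151737213 - 2*√2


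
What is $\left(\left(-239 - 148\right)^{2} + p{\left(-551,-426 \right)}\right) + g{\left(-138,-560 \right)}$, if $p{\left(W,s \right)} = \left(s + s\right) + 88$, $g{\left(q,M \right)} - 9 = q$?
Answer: $148876$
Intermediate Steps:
$g{\left(q,M \right)} = 9 + q$
$p{\left(W,s \right)} = 88 + 2 s$ ($p{\left(W,s \right)} = 2 s + 88 = 88 + 2 s$)
$\left(\left(-239 - 148\right)^{2} + p{\left(-551,-426 \right)}\right) + g{\left(-138,-560 \right)} = \left(\left(-239 - 148\right)^{2} + \left(88 + 2 \left(-426\right)\right)\right) + \left(9 - 138\right) = \left(\left(-387\right)^{2} + \left(88 - 852\right)\right) - 129 = \left(149769 - 764\right) - 129 = 149005 - 129 = 148876$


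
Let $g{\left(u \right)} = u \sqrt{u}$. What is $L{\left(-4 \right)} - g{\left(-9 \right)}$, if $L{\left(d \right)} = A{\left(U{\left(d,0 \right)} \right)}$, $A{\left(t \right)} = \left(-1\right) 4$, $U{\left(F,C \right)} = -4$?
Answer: $-4 + 27 i \approx -4.0 + 27.0 i$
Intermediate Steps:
$A{\left(t \right)} = -4$
$g{\left(u \right)} = u^{\frac{3}{2}}$
$L{\left(d \right)} = -4$
$L{\left(-4 \right)} - g{\left(-9 \right)} = -4 - \left(-9\right)^{\frac{3}{2}} = -4 - - 27 i = -4 + 27 i$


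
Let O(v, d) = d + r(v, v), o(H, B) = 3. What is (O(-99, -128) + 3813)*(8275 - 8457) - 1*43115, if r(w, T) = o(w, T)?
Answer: -714331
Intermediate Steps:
r(w, T) = 3
O(v, d) = 3 + d (O(v, d) = d + 3 = 3 + d)
(O(-99, -128) + 3813)*(8275 - 8457) - 1*43115 = ((3 - 128) + 3813)*(8275 - 8457) - 1*43115 = (-125 + 3813)*(-182) - 43115 = 3688*(-182) - 43115 = -671216 - 43115 = -714331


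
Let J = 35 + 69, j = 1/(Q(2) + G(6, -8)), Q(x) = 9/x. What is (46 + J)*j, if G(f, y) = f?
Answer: 100/7 ≈ 14.286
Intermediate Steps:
j = 2/21 (j = 1/(9/2 + 6) = 1/(21/2) = 2/21 ≈ 0.095238)
J = 104
(46 + J)*j = (46 + 104)*(2/21) = 150*(2/21) = 100/7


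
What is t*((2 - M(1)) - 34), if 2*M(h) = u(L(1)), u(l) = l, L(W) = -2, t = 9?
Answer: -279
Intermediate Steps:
M(h) = -1 (M(h) = (½)*(-2) = -1)
t*((2 - M(1)) - 34) = 9*((2 - 1*(-1)) - 34) = 9*((2 + 1) - 34) = 9*(3 - 34) = 9*(-31) = -279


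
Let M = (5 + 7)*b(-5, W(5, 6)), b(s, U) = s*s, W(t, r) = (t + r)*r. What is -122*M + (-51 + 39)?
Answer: -36612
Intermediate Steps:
W(t, r) = r*(r + t) (W(t, r) = (r + t)*r = r*(r + t))
b(s, U) = s**2
M = 300 (M = (5 + 7)*(-5)**2 = 12*25 = 300)
-122*M + (-51 + 39) = -122*300 + (-51 + 39) = -36600 - 12 = -36612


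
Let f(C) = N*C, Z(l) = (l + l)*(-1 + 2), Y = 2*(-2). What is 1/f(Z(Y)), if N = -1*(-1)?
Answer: -⅛ ≈ -0.12500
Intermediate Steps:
N = 1
Y = -4
Z(l) = 2*l (Z(l) = (2*l)*1 = 2*l)
f(C) = C (f(C) = 1*C = C)
1/f(Z(Y)) = 1/(2*(-4)) = 1/(-8) = -⅛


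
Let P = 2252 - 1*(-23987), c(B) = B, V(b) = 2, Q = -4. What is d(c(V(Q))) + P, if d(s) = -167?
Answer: 26072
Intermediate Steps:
P = 26239 (P = 2252 + 23987 = 26239)
d(c(V(Q))) + P = -167 + 26239 = 26072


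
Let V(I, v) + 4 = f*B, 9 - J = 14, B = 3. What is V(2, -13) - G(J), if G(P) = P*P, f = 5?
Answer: -14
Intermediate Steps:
J = -5 (J = 9 - 1*14 = 9 - 14 = -5)
V(I, v) = 11 (V(I, v) = -4 + 5*3 = -4 + 15 = 11)
G(P) = P²
V(2, -13) - G(J) = 11 - 1*(-5)² = 11 - 1*25 = 11 - 25 = -14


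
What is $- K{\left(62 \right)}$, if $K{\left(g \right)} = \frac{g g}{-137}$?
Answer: $\frac{3844}{137} \approx 28.058$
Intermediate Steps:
$K{\left(g \right)} = - \frac{g^{2}}{137}$ ($K{\left(g \right)} = g^{2} \left(- \frac{1}{137}\right) = - \frac{g^{2}}{137}$)
$- K{\left(62 \right)} = - \frac{\left(-1\right) 62^{2}}{137} = - \frac{\left(-1\right) 3844}{137} = \left(-1\right) \left(- \frac{3844}{137}\right) = \frac{3844}{137}$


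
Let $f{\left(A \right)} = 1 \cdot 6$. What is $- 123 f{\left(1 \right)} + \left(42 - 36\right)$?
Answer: $-732$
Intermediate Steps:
$f{\left(A \right)} = 6$
$- 123 f{\left(1 \right)} + \left(42 - 36\right) = \left(-123\right) 6 + \left(42 - 36\right) = -738 + \left(42 - 36\right) = -738 + 6 = -732$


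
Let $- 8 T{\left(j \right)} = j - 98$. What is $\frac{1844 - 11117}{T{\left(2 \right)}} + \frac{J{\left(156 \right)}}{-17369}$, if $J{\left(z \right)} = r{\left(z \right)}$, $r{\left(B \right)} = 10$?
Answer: $- \frac{53687619}{69476} \approx -772.75$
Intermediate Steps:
$J{\left(z \right)} = 10$
$T{\left(j \right)} = \frac{49}{4} - \frac{j}{8}$ ($T{\left(j \right)} = - \frac{j - 98}{8} = - \frac{-98 + j}{8} = \frac{49}{4} - \frac{j}{8}$)
$\frac{1844 - 11117}{T{\left(2 \right)}} + \frac{J{\left(156 \right)}}{-17369} = \frac{1844 - 11117}{\frac{49}{4} - \frac{1}{4}} + \frac{10}{-17369} = - \frac{9273}{\frac{49}{4} - \frac{1}{4}} + 10 \left(- \frac{1}{17369}\right) = - \frac{9273}{12} - \frac{10}{17369} = \left(-9273\right) \frac{1}{12} - \frac{10}{17369} = - \frac{3091}{4} - \frac{10}{17369} = - \frac{53687619}{69476}$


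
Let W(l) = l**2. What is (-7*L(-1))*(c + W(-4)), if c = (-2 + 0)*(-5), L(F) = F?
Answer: 182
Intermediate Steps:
c = 10 (c = -2*(-5) = 10)
(-7*L(-1))*(c + W(-4)) = (-7*(-1))*(10 + (-4)**2) = 7*(10 + 16) = 7*26 = 182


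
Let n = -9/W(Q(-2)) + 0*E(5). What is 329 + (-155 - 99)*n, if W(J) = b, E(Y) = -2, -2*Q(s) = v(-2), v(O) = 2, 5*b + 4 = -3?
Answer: -9127/7 ≈ -1303.9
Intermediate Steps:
b = -7/5 (b = -4/5 + (1/5)*(-3) = -4/5 - 3/5 = -7/5 ≈ -1.4000)
Q(s) = -1 (Q(s) = -1/2*2 = -1)
W(J) = -7/5
n = 45/7 (n = -9/(-7/5) + 0*(-2) = -9*(-5/7) + 0 = 45/7 + 0 = 45/7 ≈ 6.4286)
329 + (-155 - 99)*n = 329 + (-155 - 99)*(45/7) = 329 - 254*45/7 = 329 - 11430/7 = -9127/7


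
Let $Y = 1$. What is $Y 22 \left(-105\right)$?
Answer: $-2310$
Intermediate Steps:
$Y 22 \left(-105\right) = 1 \cdot 22 \left(-105\right) = 1 \left(-2310\right) = -2310$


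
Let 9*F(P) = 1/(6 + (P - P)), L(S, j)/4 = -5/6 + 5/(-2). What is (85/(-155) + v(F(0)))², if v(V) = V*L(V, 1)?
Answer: 3988009/6305121 ≈ 0.63250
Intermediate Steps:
L(S, j) = -40/3 (L(S, j) = 4*(-5/6 + 5/(-2)) = 4*(-5*⅙ + 5*(-½)) = 4*(-⅚ - 5/2) = 4*(-10/3) = -40/3)
F(P) = 1/54 (F(P) = 1/(9*(6 + (P - P))) = 1/(9*(6 + 0)) = (⅑)/6 = (⅑)*(⅙) = 1/54)
v(V) = -40*V/3 (v(V) = V*(-40/3) = -40*V/3)
(85/(-155) + v(F(0)))² = (85/(-155) - 40/3*1/54)² = (85*(-1/155) - 20/81)² = (-17/31 - 20/81)² = (-1997/2511)² = 3988009/6305121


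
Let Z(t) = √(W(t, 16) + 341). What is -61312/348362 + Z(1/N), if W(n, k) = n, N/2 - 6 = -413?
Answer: -30656/174181 + √225944422/814 ≈ 18.290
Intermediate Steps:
N = -814 (N = 12 + 2*(-413) = 12 - 826 = -814)
Z(t) = √(341 + t) (Z(t) = √(t + 341) = √(341 + t))
-61312/348362 + Z(1/N) = -61312/348362 + √(341 + 1/(-814)) = -61312*1/348362 + √(341 - 1/814) = -30656/174181 + √(277573/814) = -30656/174181 + √225944422/814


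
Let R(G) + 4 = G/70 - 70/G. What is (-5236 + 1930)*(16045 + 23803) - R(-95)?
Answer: -35042170579/266 ≈ -1.3174e+8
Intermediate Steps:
R(G) = -4 - 70/G + G/70 (R(G) = -4 + (G/70 - 70/G) = -4 + (-70/G + G/70) = -4 - 70/G + G/70)
(-5236 + 1930)*(16045 + 23803) - R(-95) = (-5236 + 1930)*(16045 + 23803) - (-4 - 70/(-95) + (1/70)*(-95)) = -3306*39848 - (-4 - 70*(-1/95) - 19/14) = -131737488 - (-4 + 14/19 - 19/14) = -131737488 - 1*(-1229/266) = -131737488 + 1229/266 = -35042170579/266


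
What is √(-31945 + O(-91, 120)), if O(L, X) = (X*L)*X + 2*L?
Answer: I*√1342527 ≈ 1158.7*I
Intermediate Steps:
O(L, X) = 2*L + L*X² (O(L, X) = (L*X)*X + 2*L = L*X² + 2*L = 2*L + L*X²)
√(-31945 + O(-91, 120)) = √(-31945 - 91*(2 + 120²)) = √(-31945 - 91*(2 + 14400)) = √(-31945 - 91*14402) = √(-31945 - 1310582) = √(-1342527) = I*√1342527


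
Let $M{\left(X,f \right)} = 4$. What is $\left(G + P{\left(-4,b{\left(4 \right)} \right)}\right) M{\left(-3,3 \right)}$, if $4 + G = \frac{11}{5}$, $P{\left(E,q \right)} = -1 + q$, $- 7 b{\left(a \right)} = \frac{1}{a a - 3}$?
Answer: $- \frac{5116}{455} \approx -11.244$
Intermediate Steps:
$b{\left(a \right)} = - \frac{1}{7 \left(-3 + a^{2}\right)}$ ($b{\left(a \right)} = - \frac{1}{7 \left(a a - 3\right)} = - \frac{1}{7 \left(a^{2} - 3\right)} = - \frac{1}{7 \left(-3 + a^{2}\right)}$)
$G = - \frac{9}{5}$ ($G = -4 + \frac{11}{5} = - \frac{9}{5} \approx -1.8$)
$\left(G + P{\left(-4,b{\left(4 \right)} \right)}\right) M{\left(-3,3 \right)} = \left(- \frac{9}{5} - \left(1 + \frac{1}{-21 + 7 \cdot 4^{2}}\right)\right) 4 = \left(- \frac{9}{5} - \left(1 + \frac{1}{-21 + 7 \cdot 16}\right)\right) 4 = \left(- \frac{9}{5} - \left(1 + \frac{1}{-21 + 112}\right)\right) 4 = \left(- \frac{9}{5} - \frac{92}{91}\right) 4 = \left(- \frac{1279}{455}\right) 4 = - \frac{5116}{455}$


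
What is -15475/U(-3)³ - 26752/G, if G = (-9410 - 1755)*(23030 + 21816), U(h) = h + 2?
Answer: 352200865091/22759345 ≈ 15475.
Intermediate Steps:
U(h) = 2 + h
G = -500705590 (G = -11165*44846 = -500705590)
-15475/U(-3)³ - 26752/G = -15475/(2 - 3)³ - 26752/(-500705590) = -15475/((-1)³) - 26752*(-1/500705590) = -15475/(-1) + 1216/22759345 = -15475*(-1) + 1216/22759345 = 15475 + 1216/22759345 = 352200865091/22759345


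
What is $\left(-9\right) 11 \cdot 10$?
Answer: $-990$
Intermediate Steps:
$\left(-9\right) 11 \cdot 10 = \left(-99\right) 10 = -990$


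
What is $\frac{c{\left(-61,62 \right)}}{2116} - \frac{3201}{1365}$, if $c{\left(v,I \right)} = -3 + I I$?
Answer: $- \frac{22179}{41860} \approx -0.52984$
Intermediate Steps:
$c{\left(v,I \right)} = -3 + I^{2}$
$\frac{c{\left(-61,62 \right)}}{2116} - \frac{3201}{1365} = \frac{-3 + 62^{2}}{2116} - \frac{3201}{1365} = \left(-3 + 3844\right) \frac{1}{2116} - \frac{1067}{455} = 3841 \cdot \frac{1}{2116} - \frac{1067}{455} = \frac{167}{92} - \frac{1067}{455} = - \frac{22179}{41860}$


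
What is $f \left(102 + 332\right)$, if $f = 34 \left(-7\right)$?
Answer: $-103292$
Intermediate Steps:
$f = -238$
$f \left(102 + 332\right) = - 238 \left(102 + 332\right) = \left(-238\right) 434 = -103292$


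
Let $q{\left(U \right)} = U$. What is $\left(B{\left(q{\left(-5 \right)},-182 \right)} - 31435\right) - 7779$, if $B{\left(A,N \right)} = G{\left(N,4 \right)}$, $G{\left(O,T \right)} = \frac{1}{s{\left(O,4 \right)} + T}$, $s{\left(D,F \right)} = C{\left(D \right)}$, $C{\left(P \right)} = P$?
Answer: $- \frac{6980093}{178} \approx -39214.0$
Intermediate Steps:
$s{\left(D,F \right)} = D$
$G{\left(O,T \right)} = \frac{1}{O + T}$
$B{\left(A,N \right)} = \frac{1}{4 + N}$ ($B{\left(A,N \right)} = \frac{1}{N + 4} = \frac{1}{4 + N}$)
$\left(B{\left(q{\left(-5 \right)},-182 \right)} - 31435\right) - 7779 = \left(\frac{1}{4 - 182} - 31435\right) - 7779 = \left(\frac{1}{-178} - 31435\right) - 7779 = \left(- \frac{1}{178} - 31435\right) - 7779 = - \frac{5595431}{178} - 7779 = - \frac{6980093}{178}$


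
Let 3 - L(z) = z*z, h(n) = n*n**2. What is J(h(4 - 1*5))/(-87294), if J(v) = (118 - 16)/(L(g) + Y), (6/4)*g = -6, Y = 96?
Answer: -17/1207567 ≈ -1.4078e-5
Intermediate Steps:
g = -4 (g = (2/3)*(-6) = -4)
h(n) = n**3
L(z) = 3 - z**2 (L(z) = 3 - z*z = 3 - z**2)
J(v) = 102/83 (J(v) = (118 - 16)/((3 - 1*(-4)**2) + 96) = 102/((3 - 1*16) + 96) = 102/((3 - 16) + 96) = 102/(-13 + 96) = 102/83)
J(h(4 - 1*5))/(-87294) = (102/83)/(-87294) = (102/83)*(-1/87294) = -17/1207567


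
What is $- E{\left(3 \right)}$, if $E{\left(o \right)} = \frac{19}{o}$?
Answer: $- \frac{19}{3} \approx -6.3333$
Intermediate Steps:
$- E{\left(3 \right)} = - \frac{19}{3}$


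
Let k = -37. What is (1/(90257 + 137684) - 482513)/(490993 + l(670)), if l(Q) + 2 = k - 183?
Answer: -109984495732/111866832511 ≈ -0.98317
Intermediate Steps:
l(Q) = -222 (l(Q) = -2 + (-37 - 183) = -2 - 220 = -222)
(1/(90257 + 137684) - 482513)/(490993 + l(670)) = (1/(90257 + 137684) - 482513)/(490993 - 222) = (1/227941 - 482513)/490771 = (1/227941 - 482513)*(1/490771) = -109984495732/227941*1/490771 = -109984495732/111866832511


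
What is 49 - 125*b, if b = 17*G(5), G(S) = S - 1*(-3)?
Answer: -16951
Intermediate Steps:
G(S) = 3 + S (G(S) = S + 3 = 3 + S)
b = 136 (b = 17*(3 + 5) = 17*8 = 136)
49 - 125*b = 49 - 125*136 = 49 - 17000 = -16951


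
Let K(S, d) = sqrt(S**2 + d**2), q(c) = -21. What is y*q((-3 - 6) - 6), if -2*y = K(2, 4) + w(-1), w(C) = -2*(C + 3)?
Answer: -42 + 21*sqrt(5) ≈ 4.9574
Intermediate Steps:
w(C) = -6 - 2*C (w(C) = -2*(3 + C) = -6 - 2*C)
y = 2 - sqrt(5) (y = -(sqrt(2**2 + 4**2) + (-6 - 2*(-1)))/2 = -(sqrt(4 + 16) + (-6 + 2))/2 = -(sqrt(20) - 4)/2 = -(2*sqrt(5) - 4)/2 = -(-4 + 2*sqrt(5))/2 = 2 - sqrt(5) ≈ -0.23607)
y*q((-3 - 6) - 6) = (2 - sqrt(5))*(-21) = -42 + 21*sqrt(5)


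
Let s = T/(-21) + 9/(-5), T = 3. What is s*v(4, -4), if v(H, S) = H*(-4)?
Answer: 1088/35 ≈ 31.086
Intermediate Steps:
v(H, S) = -4*H
s = -68/35 (s = 3/(-21) + 9/(-5) = 3*(-1/21) + 9*(-⅕) = -⅐ - 9/5 = -68/35 ≈ -1.9429)
s*v(4, -4) = -(-272)*4/35 = -68/35*(-16) = 1088/35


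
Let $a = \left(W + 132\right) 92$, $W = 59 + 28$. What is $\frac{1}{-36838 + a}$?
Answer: $- \frac{1}{16690} \approx -5.9916 \cdot 10^{-5}$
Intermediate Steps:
$W = 87$
$a = 20148$ ($a = \left(87 + 132\right) 92 = 219 \cdot 92 = 20148$)
$\frac{1}{-36838 + a} = \frac{1}{-36838 + 20148} = \frac{1}{-16690} = - \frac{1}{16690}$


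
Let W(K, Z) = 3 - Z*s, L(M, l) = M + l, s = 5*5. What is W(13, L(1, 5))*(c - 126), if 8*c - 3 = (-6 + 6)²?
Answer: 147735/8 ≈ 18467.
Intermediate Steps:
s = 25
W(K, Z) = 3 - 25*Z (W(K, Z) = 3 - Z*25 = 3 - 25*Z)
c = 3/8 (c = 3/8 + (-6 + 6)²/8 = 3/8 + (⅛)*0² = 3/8 + (⅛)*0 = 3/8 + 0 = 3/8 ≈ 0.37500)
W(13, L(1, 5))*(c - 126) = (3 - 25*(1 + 5))*(3/8 - 126) = (3 - 25*6)*(-1005/8) = (3 - 150)*(-1005/8) = -147*(-1005/8) = 147735/8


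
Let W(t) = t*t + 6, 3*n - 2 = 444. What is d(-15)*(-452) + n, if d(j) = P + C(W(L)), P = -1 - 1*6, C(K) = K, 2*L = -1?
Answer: 1463/3 ≈ 487.67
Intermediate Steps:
n = 446/3 (n = ⅔ + (⅓)*444 = ⅔ + 148 = 446/3 ≈ 148.67)
L = -½ (L = (½)*(-1) = -½ ≈ -0.50000)
W(t) = 6 + t² (W(t) = t² + 6 = 6 + t²)
P = -7 (P = -1 - 6 = -7)
d(j) = -¾ (d(j) = -7 + (6 + (-½)²) = -7 + (6 + ¼) = -7 + 25/4 = -¾)
d(-15)*(-452) + n = -¾*(-452) + 446/3 = 339 + 446/3 = 1463/3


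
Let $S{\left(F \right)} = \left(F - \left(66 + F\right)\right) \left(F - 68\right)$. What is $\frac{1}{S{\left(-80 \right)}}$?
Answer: $\frac{1}{9768} \approx 0.00010238$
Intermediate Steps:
$S{\left(F \right)} = 4488 - 66 F$ ($S{\left(F \right)} = - 66 \left(-68 + F\right) = 4488 - 66 F$)
$\frac{1}{S{\left(-80 \right)}} = \frac{1}{4488 - -5280} = \frac{1}{4488 + 5280} = \frac{1}{9768}$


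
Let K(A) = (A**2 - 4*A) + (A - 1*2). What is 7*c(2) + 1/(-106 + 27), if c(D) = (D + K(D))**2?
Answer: 2211/79 ≈ 27.987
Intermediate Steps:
K(A) = -2 + A**2 - 3*A (K(A) = (A**2 - 4*A) + (A - 2) = (A**2 - 4*A) + (-2 + A) = -2 + A**2 - 3*A)
c(D) = (-2 + D**2 - 2*D)**2 (c(D) = (D + (-2 + D**2 - 3*D))**2 = (-2 + D**2 - 2*D)**2)
7*c(2) + 1/(-106 + 27) = 7*(2 - 1*2**2 + 2*2)**2 + 1/(-106 + 27) = 7*(2 - 1*4 + 4)**2 + 1/(-79) = 7*(2 - 4 + 4)**2 - 1/79 = 7*2**2 - 1/79 = 7*4 - 1/79 = 28 - 1/79 = 2211/79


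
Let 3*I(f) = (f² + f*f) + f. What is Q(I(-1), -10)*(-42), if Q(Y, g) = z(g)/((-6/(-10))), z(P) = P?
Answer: 700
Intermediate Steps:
I(f) = f/3 + 2*f²/3 (I(f) = ((f² + f*f) + f)/3 = ((f² + f²) + f)/3 = (2*f² + f)/3 = (f + 2*f²)/3 = f/3 + 2*f²/3)
Q(Y, g) = 5*g/3 (Q(Y, g) = g/((-6/(-10))) = g/((-6*(-⅒))) = g/(⅗) = g*(5/3) = 5*g/3)
Q(I(-1), -10)*(-42) = ((5/3)*(-10))*(-42) = -50/3*(-42) = 700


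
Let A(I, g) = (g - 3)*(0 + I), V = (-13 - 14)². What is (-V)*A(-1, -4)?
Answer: -5103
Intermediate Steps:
V = 729 (V = (-27)² = 729)
A(I, g) = I*(-3 + g) (A(I, g) = (-3 + g)*I = I*(-3 + g))
(-V)*A(-1, -4) = (-1*729)*(-(-3 - 4)) = -(-729)*(-7) = -729*7 = -5103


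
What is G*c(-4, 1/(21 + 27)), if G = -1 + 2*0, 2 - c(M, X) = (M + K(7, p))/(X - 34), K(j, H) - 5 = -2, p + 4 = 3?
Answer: -3214/1631 ≈ -1.9706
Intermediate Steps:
p = -1 (p = -4 + 3 = -1)
K(j, H) = 3 (K(j, H) = 5 - 2 = 3)
c(M, X) = 2 - (3 + M)/(-34 + X) (c(M, X) = 2 - (M + 3)/(X - 34) = 2 - (3 + M)/(-34 + X))
G = -1 (G = -1 + 0 = -1)
G*c(-4, 1/(21 + 27)) = -(-71 - 1*(-4) + 2/(21 + 27))/(-34 + 1/(21 + 27)) = -(-71 + 4 + 2/48)/(-34 + 1/48) = -(-71 + 4 + 2*(1/48))/(-34 + 1/48) = -(-71 + 4 + 1/24)/(-1631/48) = -(-48)*(-1607)/(1631*24) = -1*3214/1631 = -3214/1631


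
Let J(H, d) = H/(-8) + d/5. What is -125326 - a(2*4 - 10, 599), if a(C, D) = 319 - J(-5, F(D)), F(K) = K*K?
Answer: -2155367/40 ≈ -53884.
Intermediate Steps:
F(K) = K²
J(H, d) = -H/8 + d/5 (J(H, d) = H*(-⅛) + d*(⅕) = -H/8 + d/5)
a(C, D) = 2547/8 - D²/5 (a(C, D) = 319 - (-⅛*(-5) + D²/5) = 319 - (5/8 + D²/5) = 319 + (-5/8 - D²/5) = 2547/8 - D²/5)
-125326 - a(2*4 - 10, 599) = -125326 - (2547/8 - ⅕*599²) = -125326 - (2547/8 - ⅕*358801) = -125326 - (2547/8 - 358801/5) = -125326 - 1*(-2857673/40) = -125326 + 2857673/40 = -2155367/40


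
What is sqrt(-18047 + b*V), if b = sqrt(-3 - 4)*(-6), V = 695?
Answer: sqrt(-18047 - 4170*I*sqrt(7)) ≈ 39.403 - 140.0*I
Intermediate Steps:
b = -6*I*sqrt(7) (b = sqrt(-7)*(-6) = (I*sqrt(7))*(-6) = -6*I*sqrt(7) ≈ -15.875*I)
sqrt(-18047 + b*V) = sqrt(-18047 - 6*I*sqrt(7)*695) = sqrt(-18047 - 4170*I*sqrt(7))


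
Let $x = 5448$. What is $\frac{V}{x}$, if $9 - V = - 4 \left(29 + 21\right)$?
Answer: $\frac{209}{5448} \approx 0.038363$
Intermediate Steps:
$V = 209$ ($V = 9 - - 4 \left(29 + 21\right) = 9 - \left(-4\right) 50 = 9 - -200 = 9 + 200 = 209$)
$\frac{V}{x} = \frac{209}{5448}$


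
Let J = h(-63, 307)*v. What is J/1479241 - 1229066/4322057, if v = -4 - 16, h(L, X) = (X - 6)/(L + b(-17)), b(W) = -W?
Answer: -41802941443268/147047370130951 ≈ -0.28428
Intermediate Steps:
h(L, X) = (-6 + X)/(17 + L) (h(L, X) = (X - 6)/(L - 1*(-17)) = (-6 + X)/(L + 17) = (-6 + X)/(17 + L))
v = -20
J = 3010/23 (J = ((-6 + 307)/(17 - 63))*(-20) = (301/(-46))*(-20) = -1/46*301*(-20) = -301/46*(-20) = 3010/23 ≈ 130.87)
J/1479241 - 1229066/4322057 = (3010/23)/1479241 - 1229066/4322057 = (3010/23)*(1/1479241) - 1229066*1/4322057 = 3010/34022543 - 1229066/4322057 = -41802941443268/147047370130951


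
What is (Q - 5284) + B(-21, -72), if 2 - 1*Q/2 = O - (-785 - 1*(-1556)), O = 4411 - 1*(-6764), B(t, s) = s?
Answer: -26160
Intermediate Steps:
O = 11175 (O = 4411 + 6764 = 11175)
Q = -20804 (Q = 4 - 2*(11175 - (-785 - 1*(-1556))) = 4 - 2*(11175 - (-785 + 1556)) = 4 - 2*(11175 - 1*771) = 4 - 2*(11175 - 771) = 4 - 2*10404 = 4 - 20808 = -20804)
(Q - 5284) + B(-21, -72) = (-20804 - 5284) - 72 = -26088 - 72 = -26160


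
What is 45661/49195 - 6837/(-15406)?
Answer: 1039799581/757898170 ≈ 1.3720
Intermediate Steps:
45661/49195 - 6837/(-15406) = 45661*(1/49195) - 6837*(-1/15406) = 45661/49195 + 6837/15406 = 1039799581/757898170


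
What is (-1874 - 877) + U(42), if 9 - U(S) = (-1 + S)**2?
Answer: -4423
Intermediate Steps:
U(S) = 9 - (-1 + S)**2
(-1874 - 877) + U(42) = (-1874 - 877) + (9 - (-1 + 42)**2) = -2751 + (9 - 1*41**2) = -2751 + (9 - 1*1681) = -2751 + (9 - 1681) = -2751 - 1672 = -4423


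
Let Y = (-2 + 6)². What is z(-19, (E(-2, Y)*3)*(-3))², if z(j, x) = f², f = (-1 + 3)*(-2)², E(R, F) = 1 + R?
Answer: 4096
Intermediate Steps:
Y = 16 (Y = 4² = 16)
f = 8 (f = 2*4 = 8)
z(j, x) = 64 (z(j, x) = 8² = 64)
z(-19, (E(-2, Y)*3)*(-3))² = 64² = 4096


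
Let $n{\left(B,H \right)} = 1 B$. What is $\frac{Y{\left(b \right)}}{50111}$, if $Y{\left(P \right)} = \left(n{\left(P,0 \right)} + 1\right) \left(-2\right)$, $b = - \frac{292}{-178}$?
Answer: $- \frac{470}{4459879} \approx -0.00010538$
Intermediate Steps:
$n{\left(B,H \right)} = B$
$b = \frac{146}{89}$ ($b = \left(-292\right) \left(- \frac{1}{178}\right) = \frac{146}{89} \approx 1.6404$)
$Y{\left(P \right)} = -2 - 2 P$ ($Y{\left(P \right)} = \left(P + 1\right) \left(-2\right) = \left(1 + P\right) \left(-2\right) = -2 - 2 P$)
$\frac{Y{\left(b \right)}}{50111} = \frac{-2 - \frac{292}{89}}{50111} = \left(-2 - \frac{292}{89}\right) \frac{1}{50111} = \left(- \frac{470}{89}\right) \frac{1}{50111} = - \frac{470}{4459879}$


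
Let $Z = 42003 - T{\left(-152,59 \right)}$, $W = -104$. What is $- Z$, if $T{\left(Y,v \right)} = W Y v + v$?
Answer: $890728$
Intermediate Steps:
$T{\left(Y,v \right)} = v - 104 Y v$ ($T{\left(Y,v \right)} = - 104 Y v + v = v - 104 Y v$)
$Z = -890728$ ($Z = 42003 - 59 \left(1 - -15808\right) = 42003 - 59 \left(1 + 15808\right) = 42003 - 59 \cdot 15809 = 42003 - 932731 = -890728$)
$- Z = \left(-1\right) \left(-890728\right) = 890728$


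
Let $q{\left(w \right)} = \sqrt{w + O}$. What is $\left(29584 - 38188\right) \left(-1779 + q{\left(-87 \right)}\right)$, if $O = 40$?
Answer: $15306516 - 8604 i \sqrt{47} \approx 1.5307 \cdot 10^{7} - 58986.0 i$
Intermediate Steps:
$q{\left(w \right)} = \sqrt{40 + w}$ ($q{\left(w \right)} = \sqrt{w + 40} = \sqrt{40 + w}$)
$\left(29584 - 38188\right) \left(-1779 + q{\left(-87 \right)}\right) = \left(29584 - 38188\right) \left(-1779 + \sqrt{40 - 87}\right) = - 8604 \left(-1779 + \sqrt{-47}\right) = - 8604 \left(-1779 + i \sqrt{47}\right) = 15306516 - 8604 i \sqrt{47}$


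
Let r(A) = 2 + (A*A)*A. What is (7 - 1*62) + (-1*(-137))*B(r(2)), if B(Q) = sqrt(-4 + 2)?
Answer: -55 + 137*I*sqrt(2) ≈ -55.0 + 193.75*I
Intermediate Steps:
r(A) = 2 + A**3 (r(A) = 2 + A**2*A = 2 + A**3)
B(Q) = I*sqrt(2) (B(Q) = sqrt(-2) = I*sqrt(2))
(7 - 1*62) + (-1*(-137))*B(r(2)) = (7 - 1*62) + (-1*(-137))*(I*sqrt(2)) = (7 - 62) + 137*(I*sqrt(2)) = -55 + 137*I*sqrt(2)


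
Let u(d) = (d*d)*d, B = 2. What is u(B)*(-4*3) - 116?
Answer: -212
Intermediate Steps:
u(d) = d³ (u(d) = d²*d = d³)
u(B)*(-4*3) - 116 = 2³*(-4*3) - 116 = 8*(-12) - 116 = -96 - 116 = -212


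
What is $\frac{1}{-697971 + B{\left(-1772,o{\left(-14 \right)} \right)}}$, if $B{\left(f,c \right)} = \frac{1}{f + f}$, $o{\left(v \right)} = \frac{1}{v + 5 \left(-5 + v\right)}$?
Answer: $- \frac{3544}{2473609225} \approx -1.4327 \cdot 10^{-6}$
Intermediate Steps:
$o{\left(v \right)} = \frac{1}{-25 + 6 v}$ ($o{\left(v \right)} = \frac{1}{v + \left(-25 + 5 v\right)} = \frac{1}{-25 + 6 v}$)
$B{\left(f,c \right)} = \frac{1}{2 f}$
$\frac{1}{-697971 + B{\left(-1772,o{\left(-14 \right)} \right)}} = \frac{1}{-697971 + \frac{1}{2 \left(-1772\right)}} = \frac{1}{-697971 + \frac{1}{2} \left(- \frac{1}{1772}\right)} = \frac{1}{-697971 - \frac{1}{3544}} = \frac{1}{- \frac{2473609225}{3544}} = - \frac{3544}{2473609225}$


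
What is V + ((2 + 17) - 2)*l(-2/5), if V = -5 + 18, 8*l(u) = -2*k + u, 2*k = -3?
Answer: 741/40 ≈ 18.525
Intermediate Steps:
k = -3/2 (k = (½)*(-3) = -3/2 ≈ -1.5000)
l(u) = 3/8 + u/8 (l(u) = (-2*(-3/2) + u)/8 = (3 + u)/8 = 3/8 + u/8)
V = 13
V + ((2 + 17) - 2)*l(-2/5) = 13 + ((2 + 17) - 2)*(3/8 + (-2/5)/8) = 13 + (19 - 2)*(3/8 + (-2*⅕)/8) = 13 + 17*(3/8 + (⅛)*(-⅖)) = 13 + 17*(3/8 - 1/20) = 13 + 17*(13/40) = 13 + 221/40 = 741/40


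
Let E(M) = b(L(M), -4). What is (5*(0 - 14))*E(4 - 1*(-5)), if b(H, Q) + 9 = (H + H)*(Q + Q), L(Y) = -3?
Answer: -2730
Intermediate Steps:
b(H, Q) = -9 + 4*H*Q (b(H, Q) = -9 + (H + H)*(Q + Q) = -9 + (2*H)*(2*Q) = -9 + 4*H*Q)
E(M) = 39 (E(M) = -9 + 4*(-3)*(-4) = -9 + 48 = 39)
(5*(0 - 14))*E(4 - 1*(-5)) = (5*(0 - 14))*39 = (5*(-14))*39 = -70*39 = -2730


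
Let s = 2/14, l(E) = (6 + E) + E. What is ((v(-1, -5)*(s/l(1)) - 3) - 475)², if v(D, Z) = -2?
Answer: 179158225/784 ≈ 2.2852e+5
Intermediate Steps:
l(E) = 6 + 2*E
s = ⅐ (s = 2*(1/14) = ⅐ ≈ 0.14286)
((v(-1, -5)*(s/l(1)) - 3) - 475)² = ((-2/(7*(6 + 2*1)) - 3) - 475)² = ((-2/(7*(6 + 2)) - 3) - 475)² = ((-2/(7*8) - 3) - 475)² = ((-2*1/56 - 3) - 475)² = ((-1/28 - 3) - 475)² = (-85/28 - 475)² = (-13385/28)² = 179158225/784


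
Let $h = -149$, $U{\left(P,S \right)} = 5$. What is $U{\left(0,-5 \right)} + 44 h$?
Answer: $-6551$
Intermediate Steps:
$U{\left(0,-5 \right)} + 44 h = 5 + 44 \left(-149\right) = 5 - 6556 = -6551$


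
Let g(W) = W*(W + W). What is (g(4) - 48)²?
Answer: 256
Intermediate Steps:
g(W) = 2*W² (g(W) = W*(2*W) = 2*W²)
(g(4) - 48)² = (2*4² - 48)² = (2*16 - 48)² = (32 - 48)² = (-16)² = 256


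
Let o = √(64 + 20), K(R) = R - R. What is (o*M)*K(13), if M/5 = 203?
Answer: 0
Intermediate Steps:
M = 1015 (M = 5*203 = 1015)
K(R) = 0
o = 2*√21 (o = √84 = 2*√21 ≈ 9.1651)
(o*M)*K(13) = ((2*√21)*1015)*0 = (2030*√21)*0 = 0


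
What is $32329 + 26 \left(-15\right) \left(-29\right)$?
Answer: $43639$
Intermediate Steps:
$32329 + 26 \left(-15\right) \left(-29\right) = 32329 - -11310 = 32329 + 11310 = 43639$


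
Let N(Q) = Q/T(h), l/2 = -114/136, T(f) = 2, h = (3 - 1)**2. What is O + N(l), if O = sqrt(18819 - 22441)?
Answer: -57/68 + I*sqrt(3622) ≈ -0.83823 + 60.183*I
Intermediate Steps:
h = 4 (h = 2**2 = 4)
O = I*sqrt(3622) (O = sqrt(-3622) = I*sqrt(3622) ≈ 60.183*I)
l = -57/34 (l = 2*(-114/136) = 2*(-114*1/136) = 2*(-57/68) = -57/34 ≈ -1.6765)
N(Q) = Q/2
O + N(l) = I*sqrt(3622) + (1/2)*(-57/34) = I*sqrt(3622) - 57/68 = -57/68 + I*sqrt(3622)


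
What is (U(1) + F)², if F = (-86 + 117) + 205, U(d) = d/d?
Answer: 56169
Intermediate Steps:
U(d) = 1
F = 236 (F = 31 + 205 = 236)
(U(1) + F)² = (1 + 236)² = 237² = 56169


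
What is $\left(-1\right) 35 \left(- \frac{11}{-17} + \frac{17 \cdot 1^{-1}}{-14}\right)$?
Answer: $\frac{675}{34} \approx 19.853$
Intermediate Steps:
$\left(-1\right) 35 \left(- \frac{11}{-17} + \frac{17 \cdot 1^{-1}}{-14}\right) = - 35 \left(\left(-11\right) \left(- \frac{1}{17}\right) + 17 \cdot 1 \left(- \frac{1}{14}\right)\right) = - 35 \left(\frac{11}{17} + 17 \left(- \frac{1}{14}\right)\right) = - 35 \left(\frac{11}{17} - \frac{17}{14}\right) = \left(-35\right) \left(- \frac{135}{238}\right) = \frac{675}{34}$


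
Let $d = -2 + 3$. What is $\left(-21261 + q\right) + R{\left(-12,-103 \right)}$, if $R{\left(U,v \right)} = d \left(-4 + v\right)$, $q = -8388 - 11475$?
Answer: $-41231$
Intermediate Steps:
$q = -19863$ ($q = -8388 - 11475 = -19863$)
$d = 1$
$R{\left(U,v \right)} = -4 + v$ ($R{\left(U,v \right)} = 1 \left(-4 + v\right) = -4 + v$)
$\left(-21261 + q\right) + R{\left(-12,-103 \right)} = \left(-21261 - 19863\right) - 107 = -41124 - 107 = -41231$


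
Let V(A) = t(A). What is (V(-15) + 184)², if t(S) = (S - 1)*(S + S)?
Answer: 440896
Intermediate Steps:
t(S) = 2*S*(-1 + S) (t(S) = (-1 + S)*(2*S) = 2*S*(-1 + S))
V(A) = 2*A*(-1 + A)
(V(-15) + 184)² = (2*(-15)*(-1 - 15) + 184)² = (2*(-15)*(-16) + 184)² = (480 + 184)² = 664² = 440896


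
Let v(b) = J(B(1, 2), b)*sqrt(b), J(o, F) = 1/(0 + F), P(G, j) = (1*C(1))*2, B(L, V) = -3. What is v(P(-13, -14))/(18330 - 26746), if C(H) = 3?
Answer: -sqrt(6)/50496 ≈ -4.8509e-5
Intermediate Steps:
P(G, j) = 6 (P(G, j) = (1*3)*2 = 3*2 = 6)
J(o, F) = 1/F
v(b) = 1/sqrt(b) (v(b) = sqrt(b)/b = 1/sqrt(b))
v(P(-13, -14))/(18330 - 26746) = 1/(sqrt(6)*(18330 - 26746)) = (sqrt(6)/6)/(-8416) = (sqrt(6)/6)*(-1/8416) = -sqrt(6)/50496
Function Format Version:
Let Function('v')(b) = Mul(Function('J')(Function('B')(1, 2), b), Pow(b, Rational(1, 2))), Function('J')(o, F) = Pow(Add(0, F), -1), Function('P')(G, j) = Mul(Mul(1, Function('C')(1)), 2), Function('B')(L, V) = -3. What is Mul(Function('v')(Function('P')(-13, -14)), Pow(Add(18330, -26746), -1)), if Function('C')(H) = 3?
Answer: Mul(Rational(-1, 50496), Pow(6, Rational(1, 2))) ≈ -4.8509e-5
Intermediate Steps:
Function('P')(G, j) = 6 (Function('P')(G, j) = Mul(Mul(1, 3), 2) = Mul(3, 2) = 6)
Function('J')(o, F) = Pow(F, -1)
Function('v')(b) = Pow(b, Rational(-1, 2)) (Function('v')(b) = Mul(Pow(b, -1), Pow(b, Rational(1, 2))) = Pow(b, Rational(-1, 2)))
Mul(Function('v')(Function('P')(-13, -14)), Pow(Add(18330, -26746), -1)) = Mul(Pow(6, Rational(-1, 2)), Pow(Add(18330, -26746), -1)) = Mul(Mul(Rational(1, 6), Pow(6, Rational(1, 2))), Pow(-8416, -1)) = Mul(Mul(Rational(1, 6), Pow(6, Rational(1, 2))), Rational(-1, 8416)) = Mul(Rational(-1, 50496), Pow(6, Rational(1, 2)))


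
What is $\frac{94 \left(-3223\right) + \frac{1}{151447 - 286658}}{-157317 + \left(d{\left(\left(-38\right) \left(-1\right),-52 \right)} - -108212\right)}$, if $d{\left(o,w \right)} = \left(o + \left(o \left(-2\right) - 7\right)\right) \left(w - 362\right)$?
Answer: $\frac{40963794983}{4120555225} \approx 9.9413$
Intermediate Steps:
$d{\left(o,w \right)} = \left(-362 + w\right) \left(-7 - o\right)$ ($d{\left(o,w \right)} = \left(o - \left(7 + 2 o\right)\right) \left(-362 + w\right) = \left(-7 - o\right) \left(-362 + w\right) = \left(-362 + w\right) \left(-7 - o\right)$)
$\frac{94 \left(-3223\right) + \frac{1}{151447 - 286658}}{-157317 + \left(d{\left(\left(-38\right) \left(-1\right),-52 \right)} - -108212\right)} = \frac{94 \left(-3223\right) + \frac{1}{151447 - 286658}}{-157317 - \left(-111110 + \left(-38\right) \left(-1\right) \left(-52\right) - \left(-13756\right) \left(-1\right)\right)} = \frac{-302962 + \frac{1}{-135211}}{-157317 + \left(\left(2534 + 364 + 362 \cdot 38 - 38 \left(-52\right)\right) + 108212\right)} = \frac{-302962 - \frac{1}{135211}}{-157317 + \left(\left(2534 + 364 + 13756 + 1976\right) + 108212\right)} = - \frac{40963794983}{135211 \left(-157317 + \left(18630 + 108212\right)\right)} = - \frac{40963794983}{135211 \left(-157317 + 126842\right)} = - \frac{40963794983}{135211 \left(-30475\right)} = \left(- \frac{40963794983}{135211}\right) \left(- \frac{1}{30475}\right) = \frac{40963794983}{4120555225}$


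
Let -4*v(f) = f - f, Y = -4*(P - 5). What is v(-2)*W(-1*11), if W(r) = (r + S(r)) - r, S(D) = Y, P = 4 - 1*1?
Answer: 0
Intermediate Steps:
P = 3 (P = 4 - 1 = 3)
Y = 8 (Y = -4*(3 - 5) = -4*(-2) = 8)
S(D) = 8
v(f) = 0 (v(f) = -(f - f)/4 = -1/4*0 = 0)
W(r) = 8 (W(r) = (r + 8) - r = (8 + r) - r = 8)
v(-2)*W(-1*11) = 0*8 = 0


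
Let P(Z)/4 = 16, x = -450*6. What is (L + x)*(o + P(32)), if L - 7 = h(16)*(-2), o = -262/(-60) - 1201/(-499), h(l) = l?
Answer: -577416055/2994 ≈ -1.9286e+5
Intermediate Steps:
x = -2700
P(Z) = 64 (P(Z) = 4*16 = 64)
o = 101399/14970 (o = -262*(-1/60) - 1201*(-1/499) = 131/30 + 1201/499 = 101399/14970 ≈ 6.7735)
L = -25 (L = 7 + 16*(-2) = 7 - 32 = -25)
(L + x)*(o + P(32)) = (-25 - 2700)*(101399/14970 + 64) = -2725*1059479/14970 = -577416055/2994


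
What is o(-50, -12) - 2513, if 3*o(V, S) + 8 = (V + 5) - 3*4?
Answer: -7604/3 ≈ -2534.7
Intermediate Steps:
o(V, S) = -5 + V/3 (o(V, S) = -8/3 + ((V + 5) - 3*4)/3 = -8/3 + ((5 + V) - 12)/3 = -8/3 + (-7 + V)/3 = -8/3 + (-7/3 + V/3) = -5 + V/3)
o(-50, -12) - 2513 = (-5 + (⅓)*(-50)) - 2513 = (-5 - 50/3) - 2513 = -65/3 - 2513 = -7604/3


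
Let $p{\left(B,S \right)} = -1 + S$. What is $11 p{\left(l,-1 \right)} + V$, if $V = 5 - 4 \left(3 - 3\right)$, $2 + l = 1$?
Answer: $-17$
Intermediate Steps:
$l = -1$ ($l = -2 + 1 = -1$)
$V = 5$ ($V = 5 - 4 \cdot 0 = 5 - 0 = 5 + 0 = 5$)
$11 p{\left(l,-1 \right)} + V = 11 \left(-1 - 1\right) + 5 = 11 \left(-2\right) + 5 = -22 + 5 = -17$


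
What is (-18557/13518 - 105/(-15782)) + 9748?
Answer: 519839340416/53335269 ≈ 9746.6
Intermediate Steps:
(-18557/13518 - 105/(-15782)) + 9748 = (-18557*1/13518 - 105*(-1/15782)) + 9748 = (-18557/13518 + 105/15782) + 9748 = -72861796/53335269 + 9748 = 519839340416/53335269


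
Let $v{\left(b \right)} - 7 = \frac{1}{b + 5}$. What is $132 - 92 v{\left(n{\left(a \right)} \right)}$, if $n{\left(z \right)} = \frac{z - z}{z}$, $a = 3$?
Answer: $- \frac{2652}{5} \approx -530.4$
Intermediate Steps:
$n{\left(z \right)} = 0$ ($n{\left(z \right)} = \frac{0}{z} = 0$)
$v{\left(b \right)} = 7 + \frac{1}{5 + b}$ ($v{\left(b \right)} = 7 + \frac{1}{b + 5} = 7 + \frac{1}{5 + b}$)
$132 - 92 v{\left(n{\left(a \right)} \right)} = 132 - 92 \frac{36 + 7 \cdot 0}{5 + 0} = 132 - 92 \frac{36 + 0}{5} = 132 - 92 \cdot \frac{1}{5} \cdot 36 = 132 - \frac{3312}{5} = - \frac{2652}{5}$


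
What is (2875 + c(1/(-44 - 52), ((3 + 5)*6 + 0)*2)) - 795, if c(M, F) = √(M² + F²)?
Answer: 2080 + √84934657/96 ≈ 2176.0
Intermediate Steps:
c(M, F) = √(F² + M²)
(2875 + c(1/(-44 - 52), ((3 + 5)*6 + 0)*2)) - 795 = (2875 + √((((3 + 5)*6 + 0)*2)² + (1/(-44 - 52))²)) - 795 = (2875 + √(((8*6 + 0)*2)² + (1/(-96))²)) - 795 = (2875 + √(((48 + 0)*2)² + (-1/96)²)) - 795 = (2875 + √((48*2)² + 1/9216)) - 795 = (2875 + √(96² + 1/9216)) - 795 = (2875 + √(9216 + 1/9216)) - 795 = (2875 + √(84934657/9216)) - 795 = (2875 + √84934657/96) - 795 = 2080 + √84934657/96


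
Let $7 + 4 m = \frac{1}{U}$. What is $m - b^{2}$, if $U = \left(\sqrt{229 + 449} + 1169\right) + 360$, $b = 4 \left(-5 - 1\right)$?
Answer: $- \frac{1350295541}{2337163} - \frac{\sqrt{678}}{9348652} \approx -577.75$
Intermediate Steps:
$b = -24$ ($b = 4 \left(-6\right) = -24$)
$U = 1529 + \sqrt{678}$ ($U = \left(\sqrt{678} + 1169\right) + 360 = \left(1169 + \sqrt{678}\right) + 360 = 1529 + \sqrt{678} \approx 1555.0$)
$m = - \frac{7}{4} + \frac{1}{4 \left(1529 + \sqrt{678}\right)} \approx -1.7498$
$m - b^{2} = \left(- \frac{4089653}{2337163} - \frac{\sqrt{678}}{9348652}\right) - \left(-24\right)^{2} = \left(- \frac{4089653}{2337163} - \frac{\sqrt{678}}{9348652}\right) - 576 = - \frac{1350295541}{2337163} - \frac{\sqrt{678}}{9348652}$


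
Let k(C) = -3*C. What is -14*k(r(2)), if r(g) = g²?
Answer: 168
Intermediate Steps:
-14*k(r(2)) = -(-42)*2² = -(-42)*4 = -14*(-12) = 168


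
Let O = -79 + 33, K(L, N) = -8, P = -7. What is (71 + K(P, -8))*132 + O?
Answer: 8270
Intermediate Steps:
O = -46
(71 + K(P, -8))*132 + O = (71 - 8)*132 - 46 = 63*132 - 46 = 8316 - 46 = 8270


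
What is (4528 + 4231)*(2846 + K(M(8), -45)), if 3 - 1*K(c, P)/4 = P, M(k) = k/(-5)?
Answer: 26609842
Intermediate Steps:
M(k) = -k/5 (M(k) = k*(-1/5) = -k/5)
K(c, P) = 12 - 4*P
(4528 + 4231)*(2846 + K(M(8), -45)) = (4528 + 4231)*(2846 + (12 - 4*(-45))) = 8759*(2846 + (12 + 180)) = 8759*(2846 + 192) = 8759*3038 = 26609842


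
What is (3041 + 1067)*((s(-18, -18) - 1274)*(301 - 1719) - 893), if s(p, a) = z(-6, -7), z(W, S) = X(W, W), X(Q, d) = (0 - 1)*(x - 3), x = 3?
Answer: 7417565012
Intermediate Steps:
X(Q, d) = 0 (X(Q, d) = (0 - 1)*(3 - 3) = -1*0 = 0)
z(W, S) = 0
s(p, a) = 0
(3041 + 1067)*((s(-18, -18) - 1274)*(301 - 1719) - 893) = (3041 + 1067)*((0 - 1274)*(301 - 1719) - 893) = 4108*(-1274*(-1418) - 893) = 4108*(1806532 - 893) = 4108*1805639 = 7417565012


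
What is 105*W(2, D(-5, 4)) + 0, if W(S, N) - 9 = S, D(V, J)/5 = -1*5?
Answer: 1155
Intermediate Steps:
D(V, J) = -25 (D(V, J) = 5*(-1*5) = 5*(-5) = -25)
W(S, N) = 9 + S
105*W(2, D(-5, 4)) + 0 = 105*(9 + 2) + 0 = 105*11 + 0 = 1155 + 0 = 1155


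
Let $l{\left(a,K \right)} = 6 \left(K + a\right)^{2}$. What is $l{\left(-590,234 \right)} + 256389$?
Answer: $1016805$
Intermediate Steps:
$l{\left(-590,234 \right)} + 256389 = 6 \left(234 - 590\right)^{2} + 256389 = 6 \left(-356\right)^{2} + 256389 = 6 \cdot 126736 + 256389 = 760416 + 256389 = 1016805$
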